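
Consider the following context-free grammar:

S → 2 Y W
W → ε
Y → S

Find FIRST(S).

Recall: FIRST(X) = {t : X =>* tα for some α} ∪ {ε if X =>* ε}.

We compute FIRST(S) using the standard algorithm.
FIRST(S) = {2}
FIRST(W) = {ε}
FIRST(Y) = {2}
Therefore, FIRST(S) = {2}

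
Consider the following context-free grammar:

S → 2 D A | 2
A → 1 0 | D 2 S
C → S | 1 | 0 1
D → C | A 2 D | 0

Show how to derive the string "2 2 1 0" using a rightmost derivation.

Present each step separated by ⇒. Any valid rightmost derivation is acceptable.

S ⇒ 2 D A ⇒ 2 D 1 0 ⇒ 2 C 1 0 ⇒ 2 S 1 0 ⇒ 2 2 1 0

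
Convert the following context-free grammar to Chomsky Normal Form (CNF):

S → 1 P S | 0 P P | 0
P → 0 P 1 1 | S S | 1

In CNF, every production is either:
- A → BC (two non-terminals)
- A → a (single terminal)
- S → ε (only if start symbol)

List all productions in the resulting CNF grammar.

T1 → 1; T0 → 0; S → 0; P → 1; S → T1 X0; X0 → P S; S → T0 X1; X1 → P P; P → T0 X2; X2 → P X3; X3 → T1 T1; P → S S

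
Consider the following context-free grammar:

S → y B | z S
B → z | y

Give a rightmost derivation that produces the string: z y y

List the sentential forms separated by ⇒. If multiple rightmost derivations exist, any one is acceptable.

S ⇒ z S ⇒ z y B ⇒ z y y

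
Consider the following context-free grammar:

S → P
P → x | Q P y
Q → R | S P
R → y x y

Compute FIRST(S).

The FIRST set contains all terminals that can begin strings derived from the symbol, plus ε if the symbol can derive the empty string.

We compute FIRST(S) using the standard algorithm.
FIRST(P) = {x, y}
FIRST(Q) = {x, y}
FIRST(R) = {y}
FIRST(S) = {x, y}
Therefore, FIRST(S) = {x, y}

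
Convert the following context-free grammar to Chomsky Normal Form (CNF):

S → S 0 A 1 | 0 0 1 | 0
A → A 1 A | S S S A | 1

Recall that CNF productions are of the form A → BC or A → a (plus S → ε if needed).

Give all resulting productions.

T0 → 0; T1 → 1; S → 0; A → 1; S → S X0; X0 → T0 X1; X1 → A T1; S → T0 X2; X2 → T0 T1; A → A X3; X3 → T1 A; A → S X4; X4 → S X5; X5 → S A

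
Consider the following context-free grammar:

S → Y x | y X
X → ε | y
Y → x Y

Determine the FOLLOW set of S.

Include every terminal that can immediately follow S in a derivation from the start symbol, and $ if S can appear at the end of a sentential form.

We compute FOLLOW(S) using the standard algorithm.
FOLLOW(S) starts with {$}.
FIRST(S) = {x, y}
FIRST(X) = {y, ε}
FIRST(Y) = {x}
FOLLOW(S) = {$}
FOLLOW(X) = {$}
FOLLOW(Y) = {x}
Therefore, FOLLOW(S) = {$}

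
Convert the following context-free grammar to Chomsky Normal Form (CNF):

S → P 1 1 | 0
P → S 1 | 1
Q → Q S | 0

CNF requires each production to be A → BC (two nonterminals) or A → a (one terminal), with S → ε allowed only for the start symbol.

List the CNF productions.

T1 → 1; S → 0; P → 1; Q → 0; S → P X0; X0 → T1 T1; P → S T1; Q → Q S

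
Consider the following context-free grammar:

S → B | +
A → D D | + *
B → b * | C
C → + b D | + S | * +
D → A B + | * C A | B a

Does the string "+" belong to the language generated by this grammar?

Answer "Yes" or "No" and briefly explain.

Yes - a valid derivation exists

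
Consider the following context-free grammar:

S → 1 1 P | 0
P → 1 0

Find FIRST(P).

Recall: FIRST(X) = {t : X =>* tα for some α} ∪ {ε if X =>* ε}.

We compute FIRST(P) using the standard algorithm.
FIRST(P) = {1}
FIRST(S) = {0, 1}
Therefore, FIRST(P) = {1}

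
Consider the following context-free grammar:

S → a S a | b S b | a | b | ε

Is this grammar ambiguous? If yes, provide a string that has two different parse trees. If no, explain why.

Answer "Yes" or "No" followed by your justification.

No - the grammar is unambiguous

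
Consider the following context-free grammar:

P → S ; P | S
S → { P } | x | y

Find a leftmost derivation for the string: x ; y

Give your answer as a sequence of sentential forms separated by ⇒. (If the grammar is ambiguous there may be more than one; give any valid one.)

P ⇒ S ; P ⇒ x ; P ⇒ x ; S ⇒ x ; y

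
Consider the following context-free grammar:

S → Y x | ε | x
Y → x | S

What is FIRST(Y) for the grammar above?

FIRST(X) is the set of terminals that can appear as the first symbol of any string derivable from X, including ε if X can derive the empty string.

We compute FIRST(Y) using the standard algorithm.
FIRST(S) = {x, ε}
FIRST(Y) = {x, ε}
Therefore, FIRST(Y) = {x, ε}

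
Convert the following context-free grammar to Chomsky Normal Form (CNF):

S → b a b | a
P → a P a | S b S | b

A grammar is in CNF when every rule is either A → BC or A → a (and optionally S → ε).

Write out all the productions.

TB → b; TA → a; S → a; P → b; S → TB X0; X0 → TA TB; P → TA X1; X1 → P TA; P → S X2; X2 → TB S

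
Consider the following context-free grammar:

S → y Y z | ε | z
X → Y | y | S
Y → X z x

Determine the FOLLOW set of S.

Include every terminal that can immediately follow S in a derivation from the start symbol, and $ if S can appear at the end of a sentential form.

We compute FOLLOW(S) using the standard algorithm.
FOLLOW(S) starts with {$}.
FIRST(S) = {y, z, ε}
FIRST(X) = {y, z, ε}
FIRST(Y) = {y, z}
FOLLOW(S) = {$, z}
FOLLOW(X) = {z}
FOLLOW(Y) = {z}
Therefore, FOLLOW(S) = {$, z}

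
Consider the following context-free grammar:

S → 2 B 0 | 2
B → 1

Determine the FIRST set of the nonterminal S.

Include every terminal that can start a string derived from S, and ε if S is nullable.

We compute FIRST(S) using the standard algorithm.
FIRST(B) = {1}
FIRST(S) = {2}
Therefore, FIRST(S) = {2}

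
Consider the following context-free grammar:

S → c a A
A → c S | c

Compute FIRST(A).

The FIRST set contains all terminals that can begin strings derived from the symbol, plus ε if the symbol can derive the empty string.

We compute FIRST(A) using the standard algorithm.
FIRST(A) = {c}
FIRST(S) = {c}
Therefore, FIRST(A) = {c}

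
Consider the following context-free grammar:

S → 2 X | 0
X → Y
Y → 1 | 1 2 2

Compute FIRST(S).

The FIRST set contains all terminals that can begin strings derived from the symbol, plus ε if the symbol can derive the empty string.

We compute FIRST(S) using the standard algorithm.
FIRST(S) = {0, 2}
FIRST(X) = {1}
FIRST(Y) = {1}
Therefore, FIRST(S) = {0, 2}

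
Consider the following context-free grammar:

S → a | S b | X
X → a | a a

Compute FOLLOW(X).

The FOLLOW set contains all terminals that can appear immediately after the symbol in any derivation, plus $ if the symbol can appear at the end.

We compute FOLLOW(X) using the standard algorithm.
FOLLOW(S) starts with {$}.
FIRST(S) = {a}
FIRST(X) = {a}
FOLLOW(S) = {$, b}
FOLLOW(X) = {$, b}
Therefore, FOLLOW(X) = {$, b}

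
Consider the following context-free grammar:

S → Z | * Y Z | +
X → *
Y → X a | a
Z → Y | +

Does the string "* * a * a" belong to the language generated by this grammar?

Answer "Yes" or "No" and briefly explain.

Yes - a valid derivation exists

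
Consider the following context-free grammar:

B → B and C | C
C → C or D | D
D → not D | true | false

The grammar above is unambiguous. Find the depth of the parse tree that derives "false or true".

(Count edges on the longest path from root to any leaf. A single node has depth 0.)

4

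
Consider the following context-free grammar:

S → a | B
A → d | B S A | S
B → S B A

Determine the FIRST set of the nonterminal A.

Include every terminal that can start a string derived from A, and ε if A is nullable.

We compute FIRST(A) using the standard algorithm.
FIRST(A) = {a, d}
FIRST(B) = {a}
FIRST(S) = {a}
Therefore, FIRST(A) = {a, d}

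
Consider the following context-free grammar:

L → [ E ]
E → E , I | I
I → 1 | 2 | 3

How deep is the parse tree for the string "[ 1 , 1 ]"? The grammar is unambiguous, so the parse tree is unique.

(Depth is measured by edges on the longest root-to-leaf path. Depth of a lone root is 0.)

4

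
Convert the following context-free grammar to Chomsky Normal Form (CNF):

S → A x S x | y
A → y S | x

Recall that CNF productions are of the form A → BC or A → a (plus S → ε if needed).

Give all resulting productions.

TX → x; S → y; TY → y; A → x; S → A X0; X0 → TX X1; X1 → S TX; A → TY S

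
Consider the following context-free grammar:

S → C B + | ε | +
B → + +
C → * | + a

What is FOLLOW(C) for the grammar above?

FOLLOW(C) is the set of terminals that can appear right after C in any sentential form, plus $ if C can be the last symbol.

We compute FOLLOW(C) using the standard algorithm.
FOLLOW(S) starts with {$}.
FIRST(B) = {+}
FIRST(C) = {*, +}
FIRST(S) = {*, +, ε}
FOLLOW(B) = {+}
FOLLOW(C) = {+}
FOLLOW(S) = {$}
Therefore, FOLLOW(C) = {+}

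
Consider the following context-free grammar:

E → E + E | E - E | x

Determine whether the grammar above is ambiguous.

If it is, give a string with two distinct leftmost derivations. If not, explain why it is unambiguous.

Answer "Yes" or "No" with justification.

Yes - the string 'x - x + x + x + x' has two distinct leftmost derivations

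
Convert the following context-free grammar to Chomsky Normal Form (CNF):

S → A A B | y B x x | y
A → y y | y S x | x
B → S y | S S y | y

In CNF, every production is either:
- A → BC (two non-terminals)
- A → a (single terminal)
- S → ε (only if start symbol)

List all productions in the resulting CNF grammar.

TY → y; TX → x; S → y; A → x; B → y; S → A X0; X0 → A B; S → TY X1; X1 → B X2; X2 → TX TX; A → TY TY; A → TY X3; X3 → S TX; B → S TY; B → S X4; X4 → S TY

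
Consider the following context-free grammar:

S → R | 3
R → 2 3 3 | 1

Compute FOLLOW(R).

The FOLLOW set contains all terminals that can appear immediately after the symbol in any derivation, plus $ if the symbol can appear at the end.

We compute FOLLOW(R) using the standard algorithm.
FOLLOW(S) starts with {$}.
FIRST(R) = {1, 2}
FIRST(S) = {1, 2, 3}
FOLLOW(R) = {$}
FOLLOW(S) = {$}
Therefore, FOLLOW(R) = {$}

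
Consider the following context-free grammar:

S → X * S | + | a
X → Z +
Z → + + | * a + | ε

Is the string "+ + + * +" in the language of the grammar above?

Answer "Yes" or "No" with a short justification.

Yes - a valid derivation exists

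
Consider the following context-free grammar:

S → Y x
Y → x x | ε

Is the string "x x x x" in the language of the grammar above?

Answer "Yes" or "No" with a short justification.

No - no valid derivation exists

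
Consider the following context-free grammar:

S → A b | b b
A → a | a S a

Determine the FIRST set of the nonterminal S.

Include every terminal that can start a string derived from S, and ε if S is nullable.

We compute FIRST(S) using the standard algorithm.
FIRST(A) = {a}
FIRST(S) = {a, b}
Therefore, FIRST(S) = {a, b}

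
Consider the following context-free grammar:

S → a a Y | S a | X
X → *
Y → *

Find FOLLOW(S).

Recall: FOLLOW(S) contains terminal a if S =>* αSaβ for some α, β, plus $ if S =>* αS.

We compute FOLLOW(S) using the standard algorithm.
FOLLOW(S) starts with {$}.
FIRST(S) = {*, a}
FIRST(X) = {*}
FIRST(Y) = {*}
FOLLOW(S) = {$, a}
FOLLOW(X) = {$, a}
FOLLOW(Y) = {$, a}
Therefore, FOLLOW(S) = {$, a}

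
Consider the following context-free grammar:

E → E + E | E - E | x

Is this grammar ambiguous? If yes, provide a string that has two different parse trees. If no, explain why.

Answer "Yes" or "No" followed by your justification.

Yes - the string 'x - x + x - x' has two distinct leftmost derivations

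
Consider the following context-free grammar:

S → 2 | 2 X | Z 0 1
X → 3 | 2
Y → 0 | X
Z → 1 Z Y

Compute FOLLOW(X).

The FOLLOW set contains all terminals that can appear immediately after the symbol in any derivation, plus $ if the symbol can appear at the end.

We compute FOLLOW(X) using the standard algorithm.
FOLLOW(S) starts with {$}.
FIRST(S) = {1, 2}
FIRST(X) = {2, 3}
FIRST(Y) = {0, 2, 3}
FIRST(Z) = {1}
FOLLOW(S) = {$}
FOLLOW(X) = {$, 0, 2, 3}
FOLLOW(Y) = {0, 2, 3}
FOLLOW(Z) = {0, 2, 3}
Therefore, FOLLOW(X) = {$, 0, 2, 3}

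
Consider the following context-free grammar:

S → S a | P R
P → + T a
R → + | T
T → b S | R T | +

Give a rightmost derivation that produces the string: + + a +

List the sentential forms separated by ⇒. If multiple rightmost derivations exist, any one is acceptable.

S ⇒ P R ⇒ P + ⇒ + T a + ⇒ + + a +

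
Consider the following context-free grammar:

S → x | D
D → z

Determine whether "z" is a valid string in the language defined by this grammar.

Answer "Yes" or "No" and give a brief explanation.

Yes - a valid derivation exists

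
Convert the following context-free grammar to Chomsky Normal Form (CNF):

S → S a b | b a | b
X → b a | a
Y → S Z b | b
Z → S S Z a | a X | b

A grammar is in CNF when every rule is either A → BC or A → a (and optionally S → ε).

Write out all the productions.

TA → a; TB → b; S → b; X → a; Y → b; Z → b; S → S X0; X0 → TA TB; S → TB TA; X → TB TA; Y → S X1; X1 → Z TB; Z → S X2; X2 → S X3; X3 → Z TA; Z → TA X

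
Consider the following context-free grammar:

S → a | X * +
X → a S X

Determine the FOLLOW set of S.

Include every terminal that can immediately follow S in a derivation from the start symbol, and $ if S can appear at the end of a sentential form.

We compute FOLLOW(S) using the standard algorithm.
FOLLOW(S) starts with {$}.
FIRST(S) = {a}
FIRST(X) = {a}
FOLLOW(S) = {$, a}
FOLLOW(X) = {*}
Therefore, FOLLOW(S) = {$, a}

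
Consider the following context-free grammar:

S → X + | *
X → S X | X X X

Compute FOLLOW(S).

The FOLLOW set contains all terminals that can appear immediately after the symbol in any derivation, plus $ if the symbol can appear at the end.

We compute FOLLOW(S) using the standard algorithm.
FOLLOW(S) starts with {$}.
FIRST(S) = {*}
FIRST(X) = {*}
FOLLOW(S) = {$, *}
FOLLOW(X) = {*, +}
Therefore, FOLLOW(S) = {$, *}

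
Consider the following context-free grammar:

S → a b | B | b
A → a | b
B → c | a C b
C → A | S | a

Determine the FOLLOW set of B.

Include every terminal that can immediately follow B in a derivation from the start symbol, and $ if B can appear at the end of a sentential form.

We compute FOLLOW(B) using the standard algorithm.
FOLLOW(S) starts with {$}.
FIRST(A) = {a, b}
FIRST(B) = {a, c}
FIRST(C) = {a, b, c}
FIRST(S) = {a, b, c}
FOLLOW(A) = {b}
FOLLOW(B) = {$, b}
FOLLOW(C) = {b}
FOLLOW(S) = {$, b}
Therefore, FOLLOW(B) = {$, b}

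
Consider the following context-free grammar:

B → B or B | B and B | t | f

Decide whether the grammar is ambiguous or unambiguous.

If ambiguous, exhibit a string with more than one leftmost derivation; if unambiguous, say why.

Ambiguous - the string 't or f and t and f' has two distinct leftmost derivations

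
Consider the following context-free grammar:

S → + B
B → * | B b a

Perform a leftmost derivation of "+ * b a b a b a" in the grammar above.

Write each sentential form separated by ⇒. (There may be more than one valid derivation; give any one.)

S ⇒ + B ⇒ + B b a ⇒ + B b a b a ⇒ + B b a b a b a ⇒ + * b a b a b a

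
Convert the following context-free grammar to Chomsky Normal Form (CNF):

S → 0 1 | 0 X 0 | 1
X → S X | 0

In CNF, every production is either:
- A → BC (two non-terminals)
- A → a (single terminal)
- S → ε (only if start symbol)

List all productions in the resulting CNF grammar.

T0 → 0; T1 → 1; S → 1; X → 0; S → T0 T1; S → T0 X0; X0 → X T0; X → S X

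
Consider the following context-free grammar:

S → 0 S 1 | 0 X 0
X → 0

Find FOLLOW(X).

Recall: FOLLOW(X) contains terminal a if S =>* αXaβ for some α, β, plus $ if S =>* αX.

We compute FOLLOW(X) using the standard algorithm.
FOLLOW(S) starts with {$}.
FIRST(S) = {0}
FIRST(X) = {0}
FOLLOW(S) = {$, 1}
FOLLOW(X) = {0}
Therefore, FOLLOW(X) = {0}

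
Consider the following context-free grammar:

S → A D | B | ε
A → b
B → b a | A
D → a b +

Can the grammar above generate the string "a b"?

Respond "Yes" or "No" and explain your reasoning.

No - no valid derivation exists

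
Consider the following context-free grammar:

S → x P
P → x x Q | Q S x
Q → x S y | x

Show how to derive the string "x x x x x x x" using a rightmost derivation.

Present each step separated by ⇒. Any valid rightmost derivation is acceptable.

S ⇒ x P ⇒ x Q S x ⇒ x Q x P x ⇒ x Q x x x Q x ⇒ x Q x x x x x ⇒ x x x x x x x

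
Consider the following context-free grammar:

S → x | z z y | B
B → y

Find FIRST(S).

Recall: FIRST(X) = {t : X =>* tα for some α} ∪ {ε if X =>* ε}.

We compute FIRST(S) using the standard algorithm.
FIRST(B) = {y}
FIRST(S) = {x, y, z}
Therefore, FIRST(S) = {x, y, z}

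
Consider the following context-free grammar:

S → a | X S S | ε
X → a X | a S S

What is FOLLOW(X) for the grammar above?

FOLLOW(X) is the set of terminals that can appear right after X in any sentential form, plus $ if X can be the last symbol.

We compute FOLLOW(X) using the standard algorithm.
FOLLOW(S) starts with {$}.
FIRST(S) = {a, ε}
FIRST(X) = {a}
FOLLOW(S) = {$, a}
FOLLOW(X) = {$, a}
Therefore, FOLLOW(X) = {$, a}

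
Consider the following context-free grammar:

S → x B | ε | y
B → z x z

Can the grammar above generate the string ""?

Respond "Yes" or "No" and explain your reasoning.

Yes - a valid derivation exists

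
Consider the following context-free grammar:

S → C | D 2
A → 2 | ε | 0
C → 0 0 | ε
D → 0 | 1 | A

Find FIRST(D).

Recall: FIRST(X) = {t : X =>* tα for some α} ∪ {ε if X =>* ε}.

We compute FIRST(D) using the standard algorithm.
FIRST(A) = {0, 2, ε}
FIRST(C) = {0, ε}
FIRST(D) = {0, 1, 2, ε}
FIRST(S) = {0, 1, 2, ε}
Therefore, FIRST(D) = {0, 1, 2, ε}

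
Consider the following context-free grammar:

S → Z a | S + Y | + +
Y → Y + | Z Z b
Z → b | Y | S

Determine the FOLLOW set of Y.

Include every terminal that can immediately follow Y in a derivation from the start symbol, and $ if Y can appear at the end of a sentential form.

We compute FOLLOW(Y) using the standard algorithm.
FOLLOW(S) starts with {$}.
FIRST(S) = {+, b}
FIRST(Y) = {+, b}
FIRST(Z) = {+, b}
FOLLOW(S) = {$, +, a, b}
FOLLOW(Y) = {$, +, a, b}
FOLLOW(Z) = {+, a, b}
Therefore, FOLLOW(Y) = {$, +, a, b}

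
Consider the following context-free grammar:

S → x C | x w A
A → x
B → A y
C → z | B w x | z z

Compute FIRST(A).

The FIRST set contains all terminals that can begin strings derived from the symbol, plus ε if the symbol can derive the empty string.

We compute FIRST(A) using the standard algorithm.
FIRST(A) = {x}
FIRST(B) = {x}
FIRST(C) = {x, z}
FIRST(S) = {x}
Therefore, FIRST(A) = {x}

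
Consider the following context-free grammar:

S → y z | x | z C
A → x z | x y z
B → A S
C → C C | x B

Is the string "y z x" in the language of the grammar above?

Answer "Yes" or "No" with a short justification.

No - no valid derivation exists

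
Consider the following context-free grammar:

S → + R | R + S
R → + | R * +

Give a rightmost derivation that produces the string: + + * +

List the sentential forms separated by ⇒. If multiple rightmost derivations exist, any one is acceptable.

S ⇒ + R ⇒ + R * + ⇒ + + * +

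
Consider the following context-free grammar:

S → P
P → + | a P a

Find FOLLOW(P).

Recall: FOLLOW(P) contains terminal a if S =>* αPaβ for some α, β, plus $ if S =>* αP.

We compute FOLLOW(P) using the standard algorithm.
FOLLOW(S) starts with {$}.
FIRST(P) = {+, a}
FIRST(S) = {+, a}
FOLLOW(P) = {$, a}
FOLLOW(S) = {$}
Therefore, FOLLOW(P) = {$, a}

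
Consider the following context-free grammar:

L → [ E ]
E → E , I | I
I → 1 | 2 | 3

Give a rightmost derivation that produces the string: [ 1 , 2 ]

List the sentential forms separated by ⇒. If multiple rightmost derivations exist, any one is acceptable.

L ⇒ [ E ] ⇒ [ E , I ] ⇒ [ E , 2 ] ⇒ [ I , 2 ] ⇒ [ 1 , 2 ]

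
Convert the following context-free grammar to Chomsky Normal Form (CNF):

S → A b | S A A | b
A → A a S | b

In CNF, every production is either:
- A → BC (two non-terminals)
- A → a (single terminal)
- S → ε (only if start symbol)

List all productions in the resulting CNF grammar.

TB → b; S → b; TA → a; A → b; S → A TB; S → S X0; X0 → A A; A → A X1; X1 → TA S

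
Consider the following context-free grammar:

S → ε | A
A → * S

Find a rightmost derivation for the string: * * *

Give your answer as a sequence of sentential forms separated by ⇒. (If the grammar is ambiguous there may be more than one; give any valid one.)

S ⇒ A ⇒ * S ⇒ * A ⇒ * * S ⇒ * * A ⇒ * * * S ⇒ * * *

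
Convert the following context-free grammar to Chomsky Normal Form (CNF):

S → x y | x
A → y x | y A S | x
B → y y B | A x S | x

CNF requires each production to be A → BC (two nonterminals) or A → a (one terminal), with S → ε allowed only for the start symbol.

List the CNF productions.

TX → x; TY → y; S → x; A → x; B → x; S → TX TY; A → TY TX; A → TY X0; X0 → A S; B → TY X1; X1 → TY B; B → A X2; X2 → TX S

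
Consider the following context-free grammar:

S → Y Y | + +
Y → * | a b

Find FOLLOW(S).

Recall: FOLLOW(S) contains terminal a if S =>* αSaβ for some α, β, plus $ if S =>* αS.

We compute FOLLOW(S) using the standard algorithm.
FOLLOW(S) starts with {$}.
FIRST(S) = {*, +, a}
FIRST(Y) = {*, a}
FOLLOW(S) = {$}
FOLLOW(Y) = {$, *, a}
Therefore, FOLLOW(S) = {$}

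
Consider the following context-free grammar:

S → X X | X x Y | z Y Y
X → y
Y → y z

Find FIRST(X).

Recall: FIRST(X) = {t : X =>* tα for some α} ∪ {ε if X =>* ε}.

We compute FIRST(X) using the standard algorithm.
FIRST(S) = {y, z}
FIRST(X) = {y}
FIRST(Y) = {y}
Therefore, FIRST(X) = {y}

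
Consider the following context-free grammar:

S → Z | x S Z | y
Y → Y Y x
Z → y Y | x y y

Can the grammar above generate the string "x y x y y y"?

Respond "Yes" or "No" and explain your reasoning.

No - no valid derivation exists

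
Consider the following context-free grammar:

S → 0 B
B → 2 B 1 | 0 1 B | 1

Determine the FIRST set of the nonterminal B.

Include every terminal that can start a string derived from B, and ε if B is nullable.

We compute FIRST(B) using the standard algorithm.
FIRST(B) = {0, 1, 2}
FIRST(S) = {0}
Therefore, FIRST(B) = {0, 1, 2}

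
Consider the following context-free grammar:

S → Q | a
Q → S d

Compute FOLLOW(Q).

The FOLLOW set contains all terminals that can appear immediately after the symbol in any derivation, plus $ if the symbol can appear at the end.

We compute FOLLOW(Q) using the standard algorithm.
FOLLOW(S) starts with {$}.
FIRST(Q) = {a}
FIRST(S) = {a}
FOLLOW(Q) = {$, d}
FOLLOW(S) = {$, d}
Therefore, FOLLOW(Q) = {$, d}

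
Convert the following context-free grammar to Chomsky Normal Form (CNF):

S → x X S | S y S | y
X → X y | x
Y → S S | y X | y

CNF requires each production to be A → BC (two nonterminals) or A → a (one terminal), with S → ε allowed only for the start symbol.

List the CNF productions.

TX → x; TY → y; S → y; X → x; Y → y; S → TX X0; X0 → X S; S → S X1; X1 → TY S; X → X TY; Y → S S; Y → TY X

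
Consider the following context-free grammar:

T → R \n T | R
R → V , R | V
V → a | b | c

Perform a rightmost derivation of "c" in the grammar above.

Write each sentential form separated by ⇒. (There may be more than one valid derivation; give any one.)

T ⇒ R ⇒ V ⇒ c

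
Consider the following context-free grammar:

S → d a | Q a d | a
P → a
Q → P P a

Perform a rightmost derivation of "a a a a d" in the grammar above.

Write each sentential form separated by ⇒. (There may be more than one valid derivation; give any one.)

S ⇒ Q a d ⇒ P P a a d ⇒ P a a a d ⇒ a a a a d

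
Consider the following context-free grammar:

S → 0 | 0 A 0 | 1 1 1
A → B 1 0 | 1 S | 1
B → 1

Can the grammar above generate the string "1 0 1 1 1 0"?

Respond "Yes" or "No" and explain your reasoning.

No - no valid derivation exists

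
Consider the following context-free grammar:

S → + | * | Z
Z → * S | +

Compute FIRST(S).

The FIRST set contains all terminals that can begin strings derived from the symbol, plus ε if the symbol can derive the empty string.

We compute FIRST(S) using the standard algorithm.
FIRST(S) = {*, +}
FIRST(Z) = {*, +}
Therefore, FIRST(S) = {*, +}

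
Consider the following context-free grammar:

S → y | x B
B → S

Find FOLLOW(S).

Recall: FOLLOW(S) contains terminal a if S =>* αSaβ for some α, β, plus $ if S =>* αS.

We compute FOLLOW(S) using the standard algorithm.
FOLLOW(S) starts with {$}.
FIRST(B) = {x, y}
FIRST(S) = {x, y}
FOLLOW(B) = {$}
FOLLOW(S) = {$}
Therefore, FOLLOW(S) = {$}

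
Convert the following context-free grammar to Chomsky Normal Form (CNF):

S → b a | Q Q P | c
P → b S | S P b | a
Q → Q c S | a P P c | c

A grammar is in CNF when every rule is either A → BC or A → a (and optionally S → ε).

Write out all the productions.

TB → b; TA → a; S → c; P → a; TC → c; Q → c; S → TB TA; S → Q X0; X0 → Q P; P → TB S; P → S X1; X1 → P TB; Q → Q X2; X2 → TC S; Q → TA X3; X3 → P X4; X4 → P TC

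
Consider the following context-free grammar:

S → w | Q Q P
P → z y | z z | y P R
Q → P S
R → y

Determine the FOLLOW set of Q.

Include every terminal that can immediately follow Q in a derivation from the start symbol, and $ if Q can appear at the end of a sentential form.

We compute FOLLOW(Q) using the standard algorithm.
FOLLOW(S) starts with {$}.
FIRST(P) = {y, z}
FIRST(Q) = {y, z}
FIRST(R) = {y}
FIRST(S) = {w, y, z}
FOLLOW(P) = {$, w, y, z}
FOLLOW(Q) = {y, z}
FOLLOW(R) = {$, w, y, z}
FOLLOW(S) = {$, y, z}
Therefore, FOLLOW(Q) = {y, z}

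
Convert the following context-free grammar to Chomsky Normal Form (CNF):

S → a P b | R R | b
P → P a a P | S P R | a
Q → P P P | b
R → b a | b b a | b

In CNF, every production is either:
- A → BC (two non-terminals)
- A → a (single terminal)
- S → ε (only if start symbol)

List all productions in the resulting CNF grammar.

TA → a; TB → b; S → b; P → a; Q → b; R → b; S → TA X0; X0 → P TB; S → R R; P → P X1; X1 → TA X2; X2 → TA P; P → S X3; X3 → P R; Q → P X4; X4 → P P; R → TB TA; R → TB X5; X5 → TB TA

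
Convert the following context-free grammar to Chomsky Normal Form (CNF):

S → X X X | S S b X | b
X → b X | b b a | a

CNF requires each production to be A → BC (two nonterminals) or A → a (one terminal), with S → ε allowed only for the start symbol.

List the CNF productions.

TB → b; S → b; TA → a; X → a; S → X X0; X0 → X X; S → S X1; X1 → S X2; X2 → TB X; X → TB X; X → TB X3; X3 → TB TA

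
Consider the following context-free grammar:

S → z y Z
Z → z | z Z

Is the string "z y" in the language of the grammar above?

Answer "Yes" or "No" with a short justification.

No - no valid derivation exists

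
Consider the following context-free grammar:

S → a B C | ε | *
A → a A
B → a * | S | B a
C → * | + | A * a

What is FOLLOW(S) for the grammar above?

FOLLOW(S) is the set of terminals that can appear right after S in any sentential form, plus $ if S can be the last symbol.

We compute FOLLOW(S) using the standard algorithm.
FOLLOW(S) starts with {$}.
FIRST(A) = {a}
FIRST(B) = {*, a, ε}
FIRST(C) = {*, +, a}
FIRST(S) = {*, a, ε}
FOLLOW(A) = {*}
FOLLOW(B) = {*, +, a}
FOLLOW(C) = {$, *, +, a}
FOLLOW(S) = {$, *, +, a}
Therefore, FOLLOW(S) = {$, *, +, a}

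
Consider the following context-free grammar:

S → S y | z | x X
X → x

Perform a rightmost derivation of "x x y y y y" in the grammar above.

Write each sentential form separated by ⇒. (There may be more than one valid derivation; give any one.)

S ⇒ S y ⇒ S y y ⇒ S y y y ⇒ S y y y y ⇒ x X y y y y ⇒ x x y y y y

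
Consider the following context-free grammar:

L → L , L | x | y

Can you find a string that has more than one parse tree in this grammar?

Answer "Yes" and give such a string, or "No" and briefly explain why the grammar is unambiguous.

Yes - the string 'y , y , x , x , y' has two distinct parse trees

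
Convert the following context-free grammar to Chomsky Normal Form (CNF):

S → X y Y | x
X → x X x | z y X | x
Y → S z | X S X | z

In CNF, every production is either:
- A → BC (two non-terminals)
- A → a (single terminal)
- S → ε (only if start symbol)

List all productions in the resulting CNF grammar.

TY → y; S → x; TX → x; TZ → z; X → x; Y → z; S → X X0; X0 → TY Y; X → TX X1; X1 → X TX; X → TZ X2; X2 → TY X; Y → S TZ; Y → X X3; X3 → S X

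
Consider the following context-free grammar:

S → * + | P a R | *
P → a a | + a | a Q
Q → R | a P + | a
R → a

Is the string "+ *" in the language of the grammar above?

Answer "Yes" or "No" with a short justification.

No - no valid derivation exists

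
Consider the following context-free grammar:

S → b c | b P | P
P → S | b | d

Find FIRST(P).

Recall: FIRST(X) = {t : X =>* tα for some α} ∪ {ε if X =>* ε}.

We compute FIRST(P) using the standard algorithm.
FIRST(P) = {b, d}
FIRST(S) = {b, d}
Therefore, FIRST(P) = {b, d}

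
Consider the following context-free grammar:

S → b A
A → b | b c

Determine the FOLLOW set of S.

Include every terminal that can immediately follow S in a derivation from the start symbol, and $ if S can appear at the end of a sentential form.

We compute FOLLOW(S) using the standard algorithm.
FOLLOW(S) starts with {$}.
FIRST(A) = {b}
FIRST(S) = {b}
FOLLOW(A) = {$}
FOLLOW(S) = {$}
Therefore, FOLLOW(S) = {$}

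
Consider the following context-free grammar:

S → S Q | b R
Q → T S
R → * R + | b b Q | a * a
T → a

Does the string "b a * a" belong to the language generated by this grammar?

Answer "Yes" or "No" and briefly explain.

Yes - a valid derivation exists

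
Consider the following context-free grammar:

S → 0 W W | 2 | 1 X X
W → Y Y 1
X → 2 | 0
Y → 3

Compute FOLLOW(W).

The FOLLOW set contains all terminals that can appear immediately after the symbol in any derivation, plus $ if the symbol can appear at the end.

We compute FOLLOW(W) using the standard algorithm.
FOLLOW(S) starts with {$}.
FIRST(S) = {0, 1, 2}
FIRST(W) = {3}
FIRST(X) = {0, 2}
FIRST(Y) = {3}
FOLLOW(S) = {$}
FOLLOW(W) = {$, 3}
FOLLOW(X) = {$, 0, 2}
FOLLOW(Y) = {1, 3}
Therefore, FOLLOW(W) = {$, 3}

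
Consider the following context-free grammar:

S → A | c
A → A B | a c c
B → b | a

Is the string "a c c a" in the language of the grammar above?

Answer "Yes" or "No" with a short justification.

Yes - a valid derivation exists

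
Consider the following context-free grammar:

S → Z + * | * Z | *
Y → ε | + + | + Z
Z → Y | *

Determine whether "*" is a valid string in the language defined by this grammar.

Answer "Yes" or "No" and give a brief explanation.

Yes - a valid derivation exists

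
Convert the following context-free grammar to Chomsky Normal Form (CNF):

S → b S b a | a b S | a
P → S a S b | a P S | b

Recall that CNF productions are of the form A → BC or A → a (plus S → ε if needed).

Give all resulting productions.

TB → b; TA → a; S → a; P → b; S → TB X0; X0 → S X1; X1 → TB TA; S → TA X2; X2 → TB S; P → S X3; X3 → TA X4; X4 → S TB; P → TA X5; X5 → P S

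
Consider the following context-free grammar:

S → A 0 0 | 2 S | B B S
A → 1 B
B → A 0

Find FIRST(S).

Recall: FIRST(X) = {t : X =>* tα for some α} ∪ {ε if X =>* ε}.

We compute FIRST(S) using the standard algorithm.
FIRST(A) = {1}
FIRST(B) = {1}
FIRST(S) = {1, 2}
Therefore, FIRST(S) = {1, 2}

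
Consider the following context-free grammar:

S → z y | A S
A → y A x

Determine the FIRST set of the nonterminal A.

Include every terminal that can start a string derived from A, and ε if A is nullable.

We compute FIRST(A) using the standard algorithm.
FIRST(A) = {y}
FIRST(S) = {y, z}
Therefore, FIRST(A) = {y}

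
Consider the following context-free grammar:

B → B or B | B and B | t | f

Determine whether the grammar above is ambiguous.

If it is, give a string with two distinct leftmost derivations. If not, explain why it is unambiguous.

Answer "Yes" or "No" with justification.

Yes - the string 't and t and t or f or f and t' has two distinct leftmost derivations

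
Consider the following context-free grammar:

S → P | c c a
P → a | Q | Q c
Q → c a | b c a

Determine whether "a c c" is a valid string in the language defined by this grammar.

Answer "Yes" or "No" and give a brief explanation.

No - no valid derivation exists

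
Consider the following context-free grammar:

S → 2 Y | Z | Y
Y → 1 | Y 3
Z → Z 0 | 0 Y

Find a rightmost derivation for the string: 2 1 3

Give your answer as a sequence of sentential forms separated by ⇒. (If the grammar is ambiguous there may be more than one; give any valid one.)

S ⇒ 2 Y ⇒ 2 Y 3 ⇒ 2 1 3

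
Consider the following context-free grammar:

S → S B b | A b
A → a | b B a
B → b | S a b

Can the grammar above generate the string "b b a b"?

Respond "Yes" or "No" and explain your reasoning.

Yes - a valid derivation exists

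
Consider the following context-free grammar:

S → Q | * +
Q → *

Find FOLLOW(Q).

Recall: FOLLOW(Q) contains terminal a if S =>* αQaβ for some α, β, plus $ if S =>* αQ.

We compute FOLLOW(Q) using the standard algorithm.
FOLLOW(S) starts with {$}.
FIRST(Q) = {*}
FIRST(S) = {*}
FOLLOW(Q) = {$}
FOLLOW(S) = {$}
Therefore, FOLLOW(Q) = {$}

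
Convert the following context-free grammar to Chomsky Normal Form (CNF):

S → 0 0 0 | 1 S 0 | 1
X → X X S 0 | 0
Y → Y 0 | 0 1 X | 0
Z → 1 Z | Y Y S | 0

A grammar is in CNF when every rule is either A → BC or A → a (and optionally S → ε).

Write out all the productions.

T0 → 0; T1 → 1; S → 1; X → 0; Y → 0; Z → 0; S → T0 X0; X0 → T0 T0; S → T1 X1; X1 → S T0; X → X X2; X2 → X X3; X3 → S T0; Y → Y T0; Y → T0 X4; X4 → T1 X; Z → T1 Z; Z → Y X5; X5 → Y S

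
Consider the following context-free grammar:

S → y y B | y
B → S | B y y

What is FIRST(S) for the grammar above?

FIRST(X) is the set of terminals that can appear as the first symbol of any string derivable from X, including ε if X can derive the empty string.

We compute FIRST(S) using the standard algorithm.
FIRST(B) = {y}
FIRST(S) = {y}
Therefore, FIRST(S) = {y}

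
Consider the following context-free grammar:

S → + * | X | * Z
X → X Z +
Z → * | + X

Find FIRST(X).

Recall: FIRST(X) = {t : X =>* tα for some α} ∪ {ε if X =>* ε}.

We compute FIRST(X) using the standard algorithm.
FIRST(S) = {*, +}
FIRST(X) = {}
FIRST(Z) = {*, +}
Therefore, FIRST(X) = {}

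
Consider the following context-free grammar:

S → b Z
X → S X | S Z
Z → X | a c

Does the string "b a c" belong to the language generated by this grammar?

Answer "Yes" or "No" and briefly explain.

Yes - a valid derivation exists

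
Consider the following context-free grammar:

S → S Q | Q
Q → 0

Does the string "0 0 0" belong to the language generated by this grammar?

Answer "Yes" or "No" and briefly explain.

Yes - a valid derivation exists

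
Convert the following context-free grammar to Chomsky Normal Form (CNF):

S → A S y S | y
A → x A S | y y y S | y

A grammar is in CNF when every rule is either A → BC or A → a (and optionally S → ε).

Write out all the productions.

TY → y; S → y; TX → x; A → y; S → A X0; X0 → S X1; X1 → TY S; A → TX X2; X2 → A S; A → TY X3; X3 → TY X4; X4 → TY S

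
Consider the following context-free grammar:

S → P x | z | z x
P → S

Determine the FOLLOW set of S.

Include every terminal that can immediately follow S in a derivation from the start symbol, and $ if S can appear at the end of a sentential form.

We compute FOLLOW(S) using the standard algorithm.
FOLLOW(S) starts with {$}.
FIRST(P) = {z}
FIRST(S) = {z}
FOLLOW(P) = {x}
FOLLOW(S) = {$, x}
Therefore, FOLLOW(S) = {$, x}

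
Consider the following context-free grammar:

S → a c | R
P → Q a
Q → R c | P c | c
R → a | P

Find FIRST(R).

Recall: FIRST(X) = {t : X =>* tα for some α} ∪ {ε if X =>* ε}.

We compute FIRST(R) using the standard algorithm.
FIRST(P) = {a, c}
FIRST(Q) = {a, c}
FIRST(R) = {a, c}
FIRST(S) = {a, c}
Therefore, FIRST(R) = {a, c}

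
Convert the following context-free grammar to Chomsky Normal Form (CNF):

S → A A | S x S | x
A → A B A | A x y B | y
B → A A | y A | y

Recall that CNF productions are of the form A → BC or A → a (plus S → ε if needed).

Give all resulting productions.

TX → x; S → x; TY → y; A → y; B → y; S → A A; S → S X0; X0 → TX S; A → A X1; X1 → B A; A → A X2; X2 → TX X3; X3 → TY B; B → A A; B → TY A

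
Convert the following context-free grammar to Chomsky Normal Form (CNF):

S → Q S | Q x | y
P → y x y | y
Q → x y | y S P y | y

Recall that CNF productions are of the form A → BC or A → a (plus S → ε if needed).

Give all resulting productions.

TX → x; S → y; TY → y; P → y; Q → y; S → Q S; S → Q TX; P → TY X0; X0 → TX TY; Q → TX TY; Q → TY X1; X1 → S X2; X2 → P TY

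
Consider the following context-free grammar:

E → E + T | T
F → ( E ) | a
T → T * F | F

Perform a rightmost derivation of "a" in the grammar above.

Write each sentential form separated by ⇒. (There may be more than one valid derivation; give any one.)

E ⇒ T ⇒ F ⇒ a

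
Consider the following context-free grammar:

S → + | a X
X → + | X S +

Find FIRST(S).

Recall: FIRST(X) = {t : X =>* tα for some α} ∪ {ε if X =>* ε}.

We compute FIRST(S) using the standard algorithm.
FIRST(S) = {+, a}
FIRST(X) = {+}
Therefore, FIRST(S) = {+, a}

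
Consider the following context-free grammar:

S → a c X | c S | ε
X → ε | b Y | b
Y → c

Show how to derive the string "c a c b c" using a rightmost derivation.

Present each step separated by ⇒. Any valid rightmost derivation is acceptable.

S ⇒ c S ⇒ c a c X ⇒ c a c b Y ⇒ c a c b c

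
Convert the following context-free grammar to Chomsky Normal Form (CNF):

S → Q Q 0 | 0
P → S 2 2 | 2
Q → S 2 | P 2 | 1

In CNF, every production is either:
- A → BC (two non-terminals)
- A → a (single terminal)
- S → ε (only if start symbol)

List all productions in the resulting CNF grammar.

T0 → 0; S → 0; T2 → 2; P → 2; Q → 1; S → Q X0; X0 → Q T0; P → S X1; X1 → T2 T2; Q → S T2; Q → P T2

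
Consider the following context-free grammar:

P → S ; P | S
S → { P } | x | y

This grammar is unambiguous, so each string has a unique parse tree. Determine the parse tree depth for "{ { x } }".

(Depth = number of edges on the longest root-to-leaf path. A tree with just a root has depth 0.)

6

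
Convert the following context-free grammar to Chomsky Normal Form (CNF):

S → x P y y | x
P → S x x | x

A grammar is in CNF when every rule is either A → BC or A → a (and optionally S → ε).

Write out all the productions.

TX → x; TY → y; S → x; P → x; S → TX X0; X0 → P X1; X1 → TY TY; P → S X2; X2 → TX TX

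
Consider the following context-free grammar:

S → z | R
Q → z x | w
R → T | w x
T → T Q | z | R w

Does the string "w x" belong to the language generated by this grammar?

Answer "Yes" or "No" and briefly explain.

Yes - a valid derivation exists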